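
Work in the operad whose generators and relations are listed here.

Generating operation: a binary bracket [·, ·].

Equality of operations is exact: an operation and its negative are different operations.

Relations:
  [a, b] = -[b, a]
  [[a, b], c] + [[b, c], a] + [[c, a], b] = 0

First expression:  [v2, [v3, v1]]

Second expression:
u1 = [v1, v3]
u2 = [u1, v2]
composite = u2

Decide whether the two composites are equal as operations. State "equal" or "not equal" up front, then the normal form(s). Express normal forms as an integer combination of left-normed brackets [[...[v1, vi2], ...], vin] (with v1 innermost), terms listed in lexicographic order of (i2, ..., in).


equal; both compose to [[v1, v3], v2]

The first expression reduces to [[v1, v3], v2]
The second expression reduces to [[v1, v3], v2]
The normal forms match — equal.


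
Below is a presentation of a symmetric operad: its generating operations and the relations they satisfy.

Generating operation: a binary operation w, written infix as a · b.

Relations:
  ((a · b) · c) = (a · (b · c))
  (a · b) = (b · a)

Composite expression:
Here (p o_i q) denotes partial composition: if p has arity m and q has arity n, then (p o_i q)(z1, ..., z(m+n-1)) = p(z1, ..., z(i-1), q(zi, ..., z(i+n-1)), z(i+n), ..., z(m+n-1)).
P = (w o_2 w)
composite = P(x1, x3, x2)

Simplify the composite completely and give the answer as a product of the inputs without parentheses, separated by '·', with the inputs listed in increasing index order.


Shape and order are irrelevant to w; the x-input set decides.
(x3 · x2) spells out as x3 · x2
(x1 · (x3 · x2)) spells out as x1 · x3 · x2
putting the inputs in ascending order: x1 · x2 · x3

x1 · x2 · x3


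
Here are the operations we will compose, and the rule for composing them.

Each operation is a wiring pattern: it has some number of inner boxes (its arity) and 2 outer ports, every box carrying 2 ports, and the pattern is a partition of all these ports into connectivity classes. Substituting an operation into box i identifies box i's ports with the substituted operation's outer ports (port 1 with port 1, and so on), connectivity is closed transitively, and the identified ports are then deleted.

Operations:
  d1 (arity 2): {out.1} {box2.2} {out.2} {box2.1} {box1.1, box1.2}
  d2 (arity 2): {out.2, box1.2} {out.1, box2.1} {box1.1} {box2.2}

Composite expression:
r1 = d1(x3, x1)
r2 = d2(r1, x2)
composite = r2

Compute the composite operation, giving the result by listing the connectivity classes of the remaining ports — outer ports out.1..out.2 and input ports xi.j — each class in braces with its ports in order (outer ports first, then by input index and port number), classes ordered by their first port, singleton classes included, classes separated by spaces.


{out.1, x2.1} {out.2} {x1.1} {x1.2} {x2.2} {x3.1, x3.2}


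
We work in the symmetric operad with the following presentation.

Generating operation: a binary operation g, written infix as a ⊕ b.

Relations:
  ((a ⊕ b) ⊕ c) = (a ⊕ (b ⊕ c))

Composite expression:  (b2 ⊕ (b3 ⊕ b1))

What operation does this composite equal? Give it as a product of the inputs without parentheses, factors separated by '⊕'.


All parenthesizations of g agree; list the b-inputs left to right.
(b3 ⊕ b1) collapses to b3 ⊕ b1
(b2 ⊕ (b3 ⊕ b1)) collapses to b2 ⊕ b3 ⊕ b1

b2 ⊕ b3 ⊕ b1


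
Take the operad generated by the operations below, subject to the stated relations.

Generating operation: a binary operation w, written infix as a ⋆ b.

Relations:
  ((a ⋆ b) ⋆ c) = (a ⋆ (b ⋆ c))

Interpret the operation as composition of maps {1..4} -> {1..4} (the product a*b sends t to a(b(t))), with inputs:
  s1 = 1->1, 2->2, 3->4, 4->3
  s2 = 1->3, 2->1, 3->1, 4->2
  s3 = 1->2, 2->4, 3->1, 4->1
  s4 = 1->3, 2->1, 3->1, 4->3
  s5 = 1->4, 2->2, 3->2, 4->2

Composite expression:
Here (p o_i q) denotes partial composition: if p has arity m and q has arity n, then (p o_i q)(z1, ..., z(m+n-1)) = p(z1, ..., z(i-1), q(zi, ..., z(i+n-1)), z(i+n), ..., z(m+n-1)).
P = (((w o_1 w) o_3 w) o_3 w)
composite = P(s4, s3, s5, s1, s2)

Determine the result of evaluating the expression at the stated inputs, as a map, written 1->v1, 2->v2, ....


1->3, 2->3, 3->3, 4->3

(s4 ⋆ s3) = 1->1, 2->3, 3->3, 4->3
(s5 ⋆ s1) = 1->4, 2->2, 3->2, 4->2
((s5 ⋆ s1) ⋆ s2) = 1->2, 2->4, 3->4, 4->2
((s4 ⋆ s3) ⋆ ((s5 ⋆ s1) ⋆ s2)) = 1->3, 2->3, 3->3, 4->3


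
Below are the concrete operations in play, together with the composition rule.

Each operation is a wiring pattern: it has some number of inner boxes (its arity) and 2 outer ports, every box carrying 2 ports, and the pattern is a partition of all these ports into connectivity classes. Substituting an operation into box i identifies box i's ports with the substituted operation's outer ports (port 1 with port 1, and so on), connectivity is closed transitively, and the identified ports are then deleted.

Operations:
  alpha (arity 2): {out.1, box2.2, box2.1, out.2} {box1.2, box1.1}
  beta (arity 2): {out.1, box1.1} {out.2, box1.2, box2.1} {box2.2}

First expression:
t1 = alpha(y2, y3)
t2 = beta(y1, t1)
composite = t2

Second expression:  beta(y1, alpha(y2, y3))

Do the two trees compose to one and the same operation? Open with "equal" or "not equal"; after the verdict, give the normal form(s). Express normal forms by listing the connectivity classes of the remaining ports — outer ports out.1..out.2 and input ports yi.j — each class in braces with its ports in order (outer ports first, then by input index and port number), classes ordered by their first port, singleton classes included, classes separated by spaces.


equal: each reduces to {out.1, y1.1} {out.2, y1.2, y3.1, y3.2} {y2.1, y2.2}

The first expression, normalized: {out.1, y1.1} {out.2, y1.2, y3.1, y3.2} {y2.1, y2.2}
The second expression, normalized: {out.1, y1.1} {out.2, y1.2, y3.1, y3.2} {y2.1, y2.2}
The forms coincide; equal.


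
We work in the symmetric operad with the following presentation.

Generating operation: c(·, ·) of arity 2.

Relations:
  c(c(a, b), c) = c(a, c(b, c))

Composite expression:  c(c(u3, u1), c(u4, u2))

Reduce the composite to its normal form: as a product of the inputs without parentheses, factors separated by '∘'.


All parenthesizations of c agree; list the u-inputs left to right.
c(u3, u1) flattens to u3 ∘ u1
c(u4, u2) flattens to u4 ∘ u2
c(c(u3, u1), c(u4, u2)) flattens to u3 ∘ u1 ∘ u4 ∘ u2

u3 ∘ u1 ∘ u4 ∘ u2


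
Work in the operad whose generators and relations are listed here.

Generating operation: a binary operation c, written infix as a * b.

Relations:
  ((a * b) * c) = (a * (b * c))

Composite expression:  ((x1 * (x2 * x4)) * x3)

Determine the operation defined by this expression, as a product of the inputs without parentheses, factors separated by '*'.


Every regrouping of c is equal, so read the x-inputs in written order.
(x2 * x4) spells out as x2 * x4
(x1 * (x2 * x4)) spells out as x1 * x2 * x4
((x1 * (x2 * x4)) * x3) spells out as x1 * x2 * x4 * x3

x1 * x2 * x4 * x3


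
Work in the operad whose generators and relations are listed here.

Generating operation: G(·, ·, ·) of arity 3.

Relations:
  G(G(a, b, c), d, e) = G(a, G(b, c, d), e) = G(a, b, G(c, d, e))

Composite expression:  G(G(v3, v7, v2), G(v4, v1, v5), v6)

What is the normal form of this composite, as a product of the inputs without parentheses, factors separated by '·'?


Key point: G is associative — brackets drop, the v-order remains.
G(v3, v7, v2) reduces to v3 · v7 · v2
G(v4, v1, v5) reduces to v4 · v1 · v5
G(G(v3, v7, v2), G(v4, v1, v5), v6) reduces to v3 · v7 · v2 · v4 · v1 · v5 · v6

v3 · v7 · v2 · v4 · v1 · v5 · v6


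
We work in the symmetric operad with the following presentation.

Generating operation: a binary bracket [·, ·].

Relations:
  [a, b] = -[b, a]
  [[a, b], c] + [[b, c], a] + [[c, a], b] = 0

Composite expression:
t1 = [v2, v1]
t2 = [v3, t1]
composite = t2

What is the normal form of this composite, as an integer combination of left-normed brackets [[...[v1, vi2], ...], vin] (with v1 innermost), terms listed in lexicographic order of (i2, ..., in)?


[[v1, v2], v3]

Expand each bracket as ab - ba; the v1-initial words give the coefficients.
Composite bracket: [v3, [v2, v1]]
Each bracket splits as ab - ba, giving 4 signed words (2^2 = 4).
The v1-initial words carry the normal form:
  v1v2v3 (sign +1) contributes +[[v1, v2], v3]


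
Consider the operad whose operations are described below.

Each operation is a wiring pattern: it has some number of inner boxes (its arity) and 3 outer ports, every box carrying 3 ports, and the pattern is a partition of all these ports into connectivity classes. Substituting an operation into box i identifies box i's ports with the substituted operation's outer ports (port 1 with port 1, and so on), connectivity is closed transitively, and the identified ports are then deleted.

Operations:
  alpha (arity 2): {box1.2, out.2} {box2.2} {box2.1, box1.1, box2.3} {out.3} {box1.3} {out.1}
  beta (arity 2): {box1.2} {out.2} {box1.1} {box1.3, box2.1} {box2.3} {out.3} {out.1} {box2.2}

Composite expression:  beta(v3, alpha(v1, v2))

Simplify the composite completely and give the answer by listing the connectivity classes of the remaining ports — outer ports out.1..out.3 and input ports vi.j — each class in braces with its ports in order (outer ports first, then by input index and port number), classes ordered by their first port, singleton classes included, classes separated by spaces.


{out.1} {out.2} {out.3} {v1.1, v2.1, v2.3} {v1.2} {v1.3} {v2.2} {v3.1} {v3.2} {v3.3}

Two ports join when wires chain via beta-identified ports.
after alpha, the pattern on (v1, v2) reads {out.1} {out.2, v1.2} {out.3} {v1.1, v2.1, v2.3} {v1.3} {v2.2} (out.j = its outer ports)
after beta, the pattern on (v3, v1, v2) reads {out.1} {out.2} {out.3} {v1.1, v2.1, v2.3} {v1.2} {v1.3} {v2.2} {v3.1} {v3.2} {v3.3} (out.j = its outer ports)


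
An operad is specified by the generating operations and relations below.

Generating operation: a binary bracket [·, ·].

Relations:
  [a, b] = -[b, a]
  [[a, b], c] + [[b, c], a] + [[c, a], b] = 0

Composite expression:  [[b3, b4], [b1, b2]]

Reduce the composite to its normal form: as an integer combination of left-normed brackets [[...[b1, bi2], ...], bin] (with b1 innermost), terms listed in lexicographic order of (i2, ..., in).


-[[[b1, b2], b3], b4] + [[[b1, b2], b4], b3]

Antisymmetry and Jacobi reduce to b1-anchored left-normed brackets.
Composite bracket: [[b3, b4], [b1, b2]]
Full expansion: 8 signed words from ab - ba (2^3 = 8).
Collect the words opening with b1:
  word b1b2b3b4 has sign -1, contributing -[[[b1, b2], b3], b4]
  word b1b2b4b3 has sign +1, contributing +[[[b1, b2], b4], b3]


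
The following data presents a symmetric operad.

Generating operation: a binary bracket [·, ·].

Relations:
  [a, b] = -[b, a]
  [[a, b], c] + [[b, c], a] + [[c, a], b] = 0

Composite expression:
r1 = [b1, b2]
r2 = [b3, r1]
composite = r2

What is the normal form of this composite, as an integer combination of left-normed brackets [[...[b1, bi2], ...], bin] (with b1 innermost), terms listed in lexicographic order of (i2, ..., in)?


-[[b1, b2], b3]

Skip Jacobi rewriting: expand, keep b1-initial words, read off terms.
Composite bracket: [b3, [b1, b2]]
Full expansion: 4 signed words from ab - ba (2^2 = 4).
Collect the words opening with b1:
  b1b2b3 appears with sign -1, giving the term -[[b1, b2], b3]


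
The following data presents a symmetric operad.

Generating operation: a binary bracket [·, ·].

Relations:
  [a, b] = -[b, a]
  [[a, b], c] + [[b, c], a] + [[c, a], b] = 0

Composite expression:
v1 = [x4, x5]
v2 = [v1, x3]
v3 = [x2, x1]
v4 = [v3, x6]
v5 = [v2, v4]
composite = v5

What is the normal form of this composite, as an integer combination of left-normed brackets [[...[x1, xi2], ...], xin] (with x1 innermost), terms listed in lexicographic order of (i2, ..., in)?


Skip Jacobi rewriting: expand, keep x1-initial words, read off terms.
Composite bracket: [[[x4, x5], x3], [[x2, x1], x6]]
Expanding via [a, b] = ab - ba: 32 signed words (2^5 = 32).
Collect the words opening with x1:
  x1x2x6x3x4x5 appears with sign -1, giving the term -[[[[[x1, x2], x6], x3], x4], x5]
  x1x2x6x3x5x4 appears with sign +1, giving the term +[[[[[x1, x2], x6], x3], x5], x4]
  x1x2x6x4x5x3 appears with sign +1, giving the term +[[[[[x1, x2], x6], x4], x5], x3]
  x1x2x6x5x4x3 appears with sign -1, giving the term -[[[[[x1, x2], x6], x5], x4], x3]

-[[[[[x1, x2], x6], x3], x4], x5] + [[[[[x1, x2], x6], x3], x5], x4] + [[[[[x1, x2], x6], x4], x5], x3] - [[[[[x1, x2], x6], x5], x4], x3]


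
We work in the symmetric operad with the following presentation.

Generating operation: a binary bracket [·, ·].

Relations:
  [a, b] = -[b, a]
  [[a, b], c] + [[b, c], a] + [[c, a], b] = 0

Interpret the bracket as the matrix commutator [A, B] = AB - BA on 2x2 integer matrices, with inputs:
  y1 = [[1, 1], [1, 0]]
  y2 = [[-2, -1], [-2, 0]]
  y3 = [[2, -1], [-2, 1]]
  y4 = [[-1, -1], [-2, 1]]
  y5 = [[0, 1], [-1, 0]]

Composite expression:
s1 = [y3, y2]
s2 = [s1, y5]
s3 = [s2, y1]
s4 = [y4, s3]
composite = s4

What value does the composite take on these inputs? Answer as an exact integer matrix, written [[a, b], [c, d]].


[[-18, 12], [12, 18]]


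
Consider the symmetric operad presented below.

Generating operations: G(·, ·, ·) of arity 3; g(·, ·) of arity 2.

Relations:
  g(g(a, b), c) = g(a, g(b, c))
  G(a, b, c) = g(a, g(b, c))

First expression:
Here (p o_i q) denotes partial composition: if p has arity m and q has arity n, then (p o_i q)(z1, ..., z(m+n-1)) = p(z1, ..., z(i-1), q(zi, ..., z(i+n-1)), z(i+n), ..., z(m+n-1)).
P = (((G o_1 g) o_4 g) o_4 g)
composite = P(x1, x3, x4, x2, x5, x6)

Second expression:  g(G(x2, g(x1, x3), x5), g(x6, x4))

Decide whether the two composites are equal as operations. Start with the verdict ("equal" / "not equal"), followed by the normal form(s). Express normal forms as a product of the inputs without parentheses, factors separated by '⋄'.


not equal; the first gives x1 ⋄ x3 ⋄ x4 ⋄ x2 ⋄ x5 ⋄ x6 and the second x2 ⋄ x1 ⋄ x3 ⋄ x5 ⋄ x6 ⋄ x4

Normal form of the first expression: x1 ⋄ x3 ⋄ x4 ⋄ x2 ⋄ x5 ⋄ x6
Normal form of the second expression: x2 ⋄ x1 ⋄ x3 ⋄ x5 ⋄ x6 ⋄ x4
The normal forms differ: not equal.


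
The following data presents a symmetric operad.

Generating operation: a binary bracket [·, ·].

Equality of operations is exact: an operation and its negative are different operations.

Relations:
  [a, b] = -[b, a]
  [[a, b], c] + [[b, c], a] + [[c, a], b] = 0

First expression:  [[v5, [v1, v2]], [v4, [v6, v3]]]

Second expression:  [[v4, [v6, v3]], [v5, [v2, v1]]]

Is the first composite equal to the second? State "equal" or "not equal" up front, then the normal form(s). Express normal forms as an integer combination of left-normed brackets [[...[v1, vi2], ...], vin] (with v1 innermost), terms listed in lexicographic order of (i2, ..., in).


equal; the common form is -[[[[[v1, v2], v5], v3], v6], v4] + [[[[[v1, v2], v5], v4], v3], v6] - [[[[[v1, v2], v5], v4], v6], v3] + [[[[[v1, v2], v5], v6], v3], v4]

Reducing the first expression gives -[[[[[v1, v2], v5], v3], v6], v4] + [[[[[v1, v2], v5], v4], v3], v6] - [[[[[v1, v2], v5], v4], v6], v3] + [[[[[v1, v2], v5], v6], v3], v4]
Reducing the second expression gives -[[[[[v1, v2], v5], v3], v6], v4] + [[[[[v1, v2], v5], v4], v3], v6] - [[[[[v1, v2], v5], v4], v6], v3] + [[[[[v1, v2], v5], v6], v3], v4]
The forms coincide; equal.


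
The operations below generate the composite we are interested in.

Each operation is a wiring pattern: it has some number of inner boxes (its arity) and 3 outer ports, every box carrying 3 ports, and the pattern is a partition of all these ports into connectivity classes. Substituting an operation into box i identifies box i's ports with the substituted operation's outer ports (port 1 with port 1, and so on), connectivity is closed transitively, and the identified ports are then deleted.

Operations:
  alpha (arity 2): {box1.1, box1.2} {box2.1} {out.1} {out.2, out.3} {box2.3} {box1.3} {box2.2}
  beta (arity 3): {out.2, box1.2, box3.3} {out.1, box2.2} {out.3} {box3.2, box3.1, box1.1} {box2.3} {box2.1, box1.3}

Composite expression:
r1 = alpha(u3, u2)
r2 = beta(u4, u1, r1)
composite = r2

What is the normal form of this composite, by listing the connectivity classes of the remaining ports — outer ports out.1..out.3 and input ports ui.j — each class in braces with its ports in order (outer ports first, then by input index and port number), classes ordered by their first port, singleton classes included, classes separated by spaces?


{out.1, u1.2} {out.2, u4.1, u4.2} {out.3} {u1.1, u4.3} {u1.3} {u2.1} {u2.2} {u2.3} {u3.1, u3.2} {u3.3}

Treat the ports identified at beta as solder joints: merge, then drop.
through alpha, on inputs (u3, u2): {out.1} {out.2, out.3} {u2.1} {u2.2} {u2.3} {u3.1, u3.2} {u3.3} (out.j = stage outer ports)
through beta, on inputs (u4, u1, u3, u2): {out.1, u1.2} {out.2, u4.1, u4.2} {out.3} {u1.1, u4.3} {u1.3} {u2.1} {u2.2} {u2.3} {u3.1, u3.2} {u3.3} (out.j = stage outer ports)


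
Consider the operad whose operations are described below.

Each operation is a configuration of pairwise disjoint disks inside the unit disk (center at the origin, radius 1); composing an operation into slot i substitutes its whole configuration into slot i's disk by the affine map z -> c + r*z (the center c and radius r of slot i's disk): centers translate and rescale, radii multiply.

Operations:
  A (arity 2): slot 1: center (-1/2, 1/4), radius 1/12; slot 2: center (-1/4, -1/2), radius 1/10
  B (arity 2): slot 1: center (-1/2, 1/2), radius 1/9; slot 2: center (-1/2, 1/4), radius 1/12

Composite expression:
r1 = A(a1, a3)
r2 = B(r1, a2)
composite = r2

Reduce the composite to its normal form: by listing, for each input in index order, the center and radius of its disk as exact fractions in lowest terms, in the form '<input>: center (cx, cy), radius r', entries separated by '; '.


Below B, radii multiply path by path; the a-disk centers shift.
input a1: applying the 2 nested substitutions gives center (-5/9, 19/36), radius 1/108
input a3: applying the 2 nested substitutions gives center (-19/36, 4/9), radius 1/90
input a2: applying the 1 nested substitution gives center (-1/2, 1/4), radius 1/12

a1: center (-5/9, 19/36), radius 1/108; a2: center (-1/2, 1/4), radius 1/12; a3: center (-19/36, 4/9), radius 1/90


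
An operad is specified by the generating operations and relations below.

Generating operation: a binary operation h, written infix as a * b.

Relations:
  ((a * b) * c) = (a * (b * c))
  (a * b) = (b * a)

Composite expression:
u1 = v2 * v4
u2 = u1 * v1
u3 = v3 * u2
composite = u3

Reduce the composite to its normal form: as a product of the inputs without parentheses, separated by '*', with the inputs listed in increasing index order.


v1 * v2 * v3 * v4

Reordering under h is free, so list the v-inputs canonically.
(v2 * v4) linearizes to v2 * v4
((v2 * v4) * v1) linearizes to v2 * v4 * v1
(v3 * ((v2 * v4) * v1)) linearizes to v3 * v2 * v4 * v1
putting the inputs in ascending order: v1 * v2 * v3 * v4


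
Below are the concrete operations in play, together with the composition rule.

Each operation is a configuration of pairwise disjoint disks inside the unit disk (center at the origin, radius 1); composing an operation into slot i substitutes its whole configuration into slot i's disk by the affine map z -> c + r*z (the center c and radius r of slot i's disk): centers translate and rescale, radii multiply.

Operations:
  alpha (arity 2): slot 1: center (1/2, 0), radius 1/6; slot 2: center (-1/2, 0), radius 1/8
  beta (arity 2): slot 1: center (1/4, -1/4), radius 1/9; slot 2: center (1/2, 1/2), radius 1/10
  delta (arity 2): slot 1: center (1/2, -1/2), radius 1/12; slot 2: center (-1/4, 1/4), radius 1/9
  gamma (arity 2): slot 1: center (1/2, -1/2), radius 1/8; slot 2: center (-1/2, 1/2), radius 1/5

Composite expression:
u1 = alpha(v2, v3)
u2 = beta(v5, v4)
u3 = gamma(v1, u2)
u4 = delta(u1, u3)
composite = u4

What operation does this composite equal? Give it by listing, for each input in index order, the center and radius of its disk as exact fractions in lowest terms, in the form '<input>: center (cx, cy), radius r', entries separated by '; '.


v1: center (-7/36, 7/36), radius 1/72; v2: center (13/24, -1/2), radius 1/72; v3: center (11/24, -1/2), radius 1/96; v4: center (-53/180, 19/60), radius 1/450; v5: center (-3/10, 3/10), radius 1/405

Each v-disk chains the slot maps above it in delta; radii multiply.
for v2, the 2-step affine chain lands on center (13/24, -1/2), radius 1/72
for v3, the 2-step affine chain lands on center (11/24, -1/2), radius 1/96
for v1, the 2-step affine chain lands on center (-7/36, 7/36), radius 1/72
for v5, the 3-step affine chain lands on center (-3/10, 3/10), radius 1/405
for v4, the 3-step affine chain lands on center (-53/180, 19/60), radius 1/450


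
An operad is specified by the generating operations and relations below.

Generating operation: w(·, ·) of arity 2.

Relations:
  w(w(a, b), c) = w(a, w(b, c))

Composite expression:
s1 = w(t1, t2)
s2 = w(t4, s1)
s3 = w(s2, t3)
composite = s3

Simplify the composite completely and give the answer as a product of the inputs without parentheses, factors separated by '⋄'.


t4 ⋄ t1 ⋄ t2 ⋄ t3

Under associativity of w, the answer is the t's in reading order.
w(t1, t2) flattens to t1 ⋄ t2
w(t4, w(t1, t2)) flattens to t4 ⋄ t1 ⋄ t2
w(w(t4, w(t1, t2)), t3) flattens to t4 ⋄ t1 ⋄ t2 ⋄ t3


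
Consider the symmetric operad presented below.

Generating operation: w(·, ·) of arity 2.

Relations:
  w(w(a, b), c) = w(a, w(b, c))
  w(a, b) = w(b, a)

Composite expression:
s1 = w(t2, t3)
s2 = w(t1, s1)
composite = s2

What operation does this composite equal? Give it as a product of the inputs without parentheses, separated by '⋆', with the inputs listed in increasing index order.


Reordering under w is free, so list the t-inputs canonically.
w(t2, t3) spells out as t2 ⋆ t3
w(t1, w(t2, t3)) spells out as t1 ⋆ t2 ⋆ t3
sorting the factors by input index: t1 ⋆ t2 ⋆ t3

t1 ⋆ t2 ⋆ t3


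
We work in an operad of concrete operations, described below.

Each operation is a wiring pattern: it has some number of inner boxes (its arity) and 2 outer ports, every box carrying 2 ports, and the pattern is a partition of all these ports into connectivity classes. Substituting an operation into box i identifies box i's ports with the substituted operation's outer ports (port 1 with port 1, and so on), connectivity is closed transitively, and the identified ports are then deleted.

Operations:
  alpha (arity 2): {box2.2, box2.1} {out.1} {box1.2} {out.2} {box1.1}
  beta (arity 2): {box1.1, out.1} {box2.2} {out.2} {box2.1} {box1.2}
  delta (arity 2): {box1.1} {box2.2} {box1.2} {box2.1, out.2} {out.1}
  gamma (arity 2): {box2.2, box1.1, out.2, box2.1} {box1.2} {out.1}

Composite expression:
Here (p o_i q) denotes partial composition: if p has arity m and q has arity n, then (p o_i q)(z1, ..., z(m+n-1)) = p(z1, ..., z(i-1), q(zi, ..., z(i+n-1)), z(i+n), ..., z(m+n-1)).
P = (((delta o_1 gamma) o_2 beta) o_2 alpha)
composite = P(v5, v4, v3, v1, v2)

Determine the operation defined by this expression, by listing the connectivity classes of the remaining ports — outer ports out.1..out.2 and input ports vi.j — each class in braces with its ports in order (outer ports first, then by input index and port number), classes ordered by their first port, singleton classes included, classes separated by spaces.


{out.1} {out.2, v2.1} {v1.1} {v1.2} {v2.2} {v3.1, v3.2} {v4.1} {v4.2} {v5.1} {v5.2}

After gluing at delta, chains via deleted ports link the v-ports.
composing alpha on (v4, v3), with out.j its own outer ports: {out.1} {out.2} {v3.1, v3.2} {v4.1} {v4.2}
composing beta on (v4, v3, v1), with out.j its own outer ports: {out.1} {out.2} {v1.1} {v1.2} {v3.1, v3.2} {v4.1} {v4.2}
composing gamma on (v5, v4, v3, v1), with out.j its own outer ports: {out.1} {out.2, v5.1} {v1.1} {v1.2} {v3.1, v3.2} {v4.1} {v4.2} {v5.2}
composing delta on (v5, v4, v3, v1, v2), with out.j its own outer ports: {out.1} {out.2, v2.1} {v1.1} {v1.2} {v2.2} {v3.1, v3.2} {v4.1} {v4.2} {v5.1} {v5.2}


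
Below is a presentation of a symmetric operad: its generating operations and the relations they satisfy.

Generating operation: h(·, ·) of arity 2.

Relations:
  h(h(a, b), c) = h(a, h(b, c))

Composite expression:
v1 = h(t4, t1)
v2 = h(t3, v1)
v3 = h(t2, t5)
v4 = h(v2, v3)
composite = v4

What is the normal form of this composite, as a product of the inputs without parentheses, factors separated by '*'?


t3 * t4 * t1 * t2 * t5

Associativity of h dissolves the nesting; only the t-input order survives.
h(t4, t1) flattens to t4 * t1
h(t3, h(t4, t1)) flattens to t3 * t4 * t1
h(t2, t5) flattens to t2 * t5
h(h(t3, h(t4, t1)), h(t2, t5)) flattens to t3 * t4 * t1 * t2 * t5


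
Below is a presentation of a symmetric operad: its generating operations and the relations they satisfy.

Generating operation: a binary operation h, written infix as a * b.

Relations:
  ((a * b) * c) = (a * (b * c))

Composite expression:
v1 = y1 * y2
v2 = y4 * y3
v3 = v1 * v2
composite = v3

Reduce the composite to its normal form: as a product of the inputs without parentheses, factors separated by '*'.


y1 * y2 * y4 * y3

Associativity of h dissolves the nesting; only the y-input order survives.
(y1 * y2) reduces to y1 * y2
(y4 * y3) reduces to y4 * y3
((y1 * y2) * (y4 * y3)) reduces to y1 * y2 * y4 * y3


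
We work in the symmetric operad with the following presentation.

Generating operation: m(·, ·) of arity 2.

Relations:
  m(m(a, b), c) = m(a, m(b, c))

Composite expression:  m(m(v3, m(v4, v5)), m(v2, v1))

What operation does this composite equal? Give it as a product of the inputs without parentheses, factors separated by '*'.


v3 * v4 * v5 * v2 * v1


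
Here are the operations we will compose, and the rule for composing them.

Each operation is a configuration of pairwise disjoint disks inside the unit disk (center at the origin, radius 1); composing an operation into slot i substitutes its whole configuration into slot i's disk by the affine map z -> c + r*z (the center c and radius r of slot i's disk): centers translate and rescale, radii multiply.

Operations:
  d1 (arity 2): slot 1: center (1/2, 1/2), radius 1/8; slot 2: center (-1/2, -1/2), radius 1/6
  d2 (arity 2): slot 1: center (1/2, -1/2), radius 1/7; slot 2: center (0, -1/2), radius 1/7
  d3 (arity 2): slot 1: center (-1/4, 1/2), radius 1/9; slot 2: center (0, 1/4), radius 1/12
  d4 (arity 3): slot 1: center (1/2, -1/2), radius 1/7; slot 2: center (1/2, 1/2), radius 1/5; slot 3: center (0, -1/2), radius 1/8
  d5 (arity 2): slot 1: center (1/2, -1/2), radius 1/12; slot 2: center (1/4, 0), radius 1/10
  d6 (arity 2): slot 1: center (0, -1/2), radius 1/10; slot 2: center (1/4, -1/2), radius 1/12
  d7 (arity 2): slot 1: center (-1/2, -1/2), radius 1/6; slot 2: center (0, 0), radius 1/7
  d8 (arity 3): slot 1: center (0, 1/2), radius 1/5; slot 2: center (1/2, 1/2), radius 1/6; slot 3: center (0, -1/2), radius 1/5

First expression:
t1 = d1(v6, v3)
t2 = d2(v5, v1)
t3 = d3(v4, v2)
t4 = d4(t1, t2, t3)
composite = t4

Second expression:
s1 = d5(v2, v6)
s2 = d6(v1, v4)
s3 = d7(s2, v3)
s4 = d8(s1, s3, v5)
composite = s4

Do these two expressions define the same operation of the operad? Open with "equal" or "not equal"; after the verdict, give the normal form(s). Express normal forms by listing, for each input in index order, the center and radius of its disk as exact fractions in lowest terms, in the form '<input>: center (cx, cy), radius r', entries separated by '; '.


not equal: they reduce to v1: center (1/2, 2/5), radius 1/35; v2: center (0, -15/32), radius 1/96; v3: center (3/7, -4/7), radius 1/42; v4: center (-1/32, -7/16), radius 1/72; v5: center (3/5, 2/5), radius 1/35; v6: center (4/7, -3/7), radius 1/56 and v1: center (5/12, 29/72), radius 1/360; v2: center (1/10, 2/5), radius 1/60; v3: center (1/2, 1/2), radius 1/42; v4: center (61/144, 29/72), radius 1/432; v5: center (0, -1/2), radius 1/5; v6: center (1/20, 1/2), radius 1/50


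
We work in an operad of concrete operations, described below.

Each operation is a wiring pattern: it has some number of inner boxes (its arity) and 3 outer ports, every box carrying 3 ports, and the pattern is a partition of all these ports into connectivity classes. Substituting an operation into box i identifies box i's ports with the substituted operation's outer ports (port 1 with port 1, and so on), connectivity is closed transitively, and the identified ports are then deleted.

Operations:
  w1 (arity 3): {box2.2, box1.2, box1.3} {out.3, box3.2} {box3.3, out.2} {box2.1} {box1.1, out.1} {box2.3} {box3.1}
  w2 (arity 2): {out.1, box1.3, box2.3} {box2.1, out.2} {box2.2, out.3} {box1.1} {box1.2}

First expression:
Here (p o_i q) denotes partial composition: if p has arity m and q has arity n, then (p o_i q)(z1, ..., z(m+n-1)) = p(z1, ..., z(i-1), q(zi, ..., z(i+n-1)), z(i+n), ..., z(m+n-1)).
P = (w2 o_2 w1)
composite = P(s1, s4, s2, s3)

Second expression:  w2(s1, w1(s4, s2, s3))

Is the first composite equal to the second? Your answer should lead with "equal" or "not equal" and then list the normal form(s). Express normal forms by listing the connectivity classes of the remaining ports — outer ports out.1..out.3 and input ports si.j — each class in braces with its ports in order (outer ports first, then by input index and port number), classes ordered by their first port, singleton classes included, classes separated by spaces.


Reducing the first expression gives {out.1, s1.3, s3.2} {out.2, s4.1} {out.3, s3.3} {s1.1} {s1.2} {s2.1} {s2.2, s4.2, s4.3} {s2.3} {s3.1}
Reducing the second expression gives {out.1, s1.3, s3.2} {out.2, s4.1} {out.3, s3.3} {s1.1} {s1.2} {s2.1} {s2.2, s4.2, s4.3} {s2.3} {s3.1}
One common form — equal.

equal — both sides give {out.1, s1.3, s3.2} {out.2, s4.1} {out.3, s3.3} {s1.1} {s1.2} {s2.1} {s2.2, s4.2, s4.3} {s2.3} {s3.1}


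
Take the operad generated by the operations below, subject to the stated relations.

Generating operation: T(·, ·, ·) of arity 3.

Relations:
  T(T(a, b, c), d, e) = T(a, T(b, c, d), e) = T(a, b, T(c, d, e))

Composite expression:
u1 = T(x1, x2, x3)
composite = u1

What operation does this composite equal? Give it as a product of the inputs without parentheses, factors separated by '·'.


x1 · x2 · x3

The T-tree's shape is irrelevant; the x-reading-order decides.
T(x1, x2, x3) unparenthesizes to x1 · x2 · x3


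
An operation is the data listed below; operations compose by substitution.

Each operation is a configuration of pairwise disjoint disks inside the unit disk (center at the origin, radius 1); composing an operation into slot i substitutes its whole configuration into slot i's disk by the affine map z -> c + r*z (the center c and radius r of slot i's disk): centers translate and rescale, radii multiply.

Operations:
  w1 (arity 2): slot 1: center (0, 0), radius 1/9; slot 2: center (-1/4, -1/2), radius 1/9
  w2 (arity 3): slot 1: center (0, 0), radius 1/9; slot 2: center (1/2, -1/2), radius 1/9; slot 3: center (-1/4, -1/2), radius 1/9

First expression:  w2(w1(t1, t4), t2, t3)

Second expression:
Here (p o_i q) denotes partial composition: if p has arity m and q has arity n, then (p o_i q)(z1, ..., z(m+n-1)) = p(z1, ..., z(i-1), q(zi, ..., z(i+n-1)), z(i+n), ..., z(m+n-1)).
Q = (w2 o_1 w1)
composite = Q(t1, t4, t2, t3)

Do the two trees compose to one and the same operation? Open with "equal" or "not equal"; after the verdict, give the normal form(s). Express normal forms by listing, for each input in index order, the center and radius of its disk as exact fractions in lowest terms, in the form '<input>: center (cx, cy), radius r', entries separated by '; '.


The first expression reduces to t1: center (0, 0), radius 1/81; t2: center (1/2, -1/2), radius 1/9; t3: center (-1/4, -1/2), radius 1/9; t4: center (-1/36, -1/18), radius 1/81
The second expression reduces to t1: center (0, 0), radius 1/81; t2: center (1/2, -1/2), radius 1/9; t3: center (-1/4, -1/2), radius 1/9; t4: center (-1/36, -1/18), radius 1/81
One common form — equal.

equal; the common form is t1: center (0, 0), radius 1/81; t2: center (1/2, -1/2), radius 1/9; t3: center (-1/4, -1/2), radius 1/9; t4: center (-1/36, -1/18), radius 1/81


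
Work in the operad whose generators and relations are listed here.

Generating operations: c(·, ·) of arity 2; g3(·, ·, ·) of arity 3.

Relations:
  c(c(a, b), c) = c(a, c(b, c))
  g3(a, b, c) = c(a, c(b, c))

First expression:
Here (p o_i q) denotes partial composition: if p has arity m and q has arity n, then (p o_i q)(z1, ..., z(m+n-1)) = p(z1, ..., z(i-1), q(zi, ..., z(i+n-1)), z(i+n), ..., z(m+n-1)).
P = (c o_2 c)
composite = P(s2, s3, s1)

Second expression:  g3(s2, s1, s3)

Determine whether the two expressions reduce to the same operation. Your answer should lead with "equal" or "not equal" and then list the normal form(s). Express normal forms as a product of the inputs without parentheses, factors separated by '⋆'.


The first composite normalizes to s2 ⋆ s3 ⋆ s1
The second composite normalizes to s2 ⋆ s1 ⋆ s3
Different reductions; not equal.

not equal; first: s2 ⋆ s3 ⋆ s1; second: s2 ⋆ s1 ⋆ s3


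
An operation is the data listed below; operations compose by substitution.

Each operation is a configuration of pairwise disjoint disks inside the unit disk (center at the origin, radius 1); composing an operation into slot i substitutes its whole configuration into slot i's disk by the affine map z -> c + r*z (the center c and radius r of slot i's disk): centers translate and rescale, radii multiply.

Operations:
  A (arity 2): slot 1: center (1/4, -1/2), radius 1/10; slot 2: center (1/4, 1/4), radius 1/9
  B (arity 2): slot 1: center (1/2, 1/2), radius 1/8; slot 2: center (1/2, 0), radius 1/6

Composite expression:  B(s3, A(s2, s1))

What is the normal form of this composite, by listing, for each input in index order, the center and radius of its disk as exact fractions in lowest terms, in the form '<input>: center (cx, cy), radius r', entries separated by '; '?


s1: center (13/24, 1/24), radius 1/54; s2: center (13/24, -1/12), radius 1/60; s3: center (1/2, 1/2), radius 1/8


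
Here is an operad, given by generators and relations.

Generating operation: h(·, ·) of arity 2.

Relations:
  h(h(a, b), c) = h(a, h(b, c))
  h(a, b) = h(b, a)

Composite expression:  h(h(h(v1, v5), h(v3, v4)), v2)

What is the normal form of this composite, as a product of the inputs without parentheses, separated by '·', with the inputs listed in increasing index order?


v1 · v2 · v3 · v4 · v5

Key point: h commutes, so take the v-inputs in any fixed order.
h(v1, v5) linearizes to v1 · v5
h(v3, v4) linearizes to v3 · v4
h(h(v1, v5), h(v3, v4)) linearizes to v1 · v5 · v3 · v4
h(h(h(v1, v5), h(v3, v4)), v2) linearizes to v1 · v5 · v3 · v4 · v2
sorting the factors by input index: v1 · v2 · v3 · v4 · v5


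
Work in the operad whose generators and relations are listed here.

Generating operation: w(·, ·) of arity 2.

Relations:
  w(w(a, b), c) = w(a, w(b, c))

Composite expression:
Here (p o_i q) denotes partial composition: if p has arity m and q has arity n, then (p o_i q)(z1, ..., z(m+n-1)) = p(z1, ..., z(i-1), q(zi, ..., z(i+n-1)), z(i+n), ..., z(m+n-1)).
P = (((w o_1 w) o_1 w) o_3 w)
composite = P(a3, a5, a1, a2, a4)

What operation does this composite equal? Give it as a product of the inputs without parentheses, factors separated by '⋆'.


a3 ⋆ a5 ⋆ a1 ⋆ a2 ⋆ a4


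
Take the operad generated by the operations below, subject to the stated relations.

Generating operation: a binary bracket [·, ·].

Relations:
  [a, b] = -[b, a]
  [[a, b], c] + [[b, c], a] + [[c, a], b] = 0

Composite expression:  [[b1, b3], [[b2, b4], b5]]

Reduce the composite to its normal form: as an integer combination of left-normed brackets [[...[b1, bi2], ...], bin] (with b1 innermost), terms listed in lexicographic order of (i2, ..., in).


A multilinear Lie element is pinned by b1-initial words (b1 innermost).
Composite bracket: [[b1, b3], [[b2, b4], b5]]
Each bracket splits as ab - ba, giving 16 signed words (2^4 = 16).
Coefficients come from the b1-initial words:
  word b1b3b2b4b5 has sign +1, contributing +[[[[b1, b3], b2], b4], b5]
  word b1b3b4b2b5 has sign -1, contributing -[[[[b1, b3], b4], b2], b5]
  word b1b3b5b2b4 has sign -1, contributing -[[[[b1, b3], b5], b2], b4]
  word b1b3b5b4b2 has sign +1, contributing +[[[[b1, b3], b5], b4], b2]

[[[[b1, b3], b2], b4], b5] - [[[[b1, b3], b4], b2], b5] - [[[[b1, b3], b5], b2], b4] + [[[[b1, b3], b5], b4], b2]


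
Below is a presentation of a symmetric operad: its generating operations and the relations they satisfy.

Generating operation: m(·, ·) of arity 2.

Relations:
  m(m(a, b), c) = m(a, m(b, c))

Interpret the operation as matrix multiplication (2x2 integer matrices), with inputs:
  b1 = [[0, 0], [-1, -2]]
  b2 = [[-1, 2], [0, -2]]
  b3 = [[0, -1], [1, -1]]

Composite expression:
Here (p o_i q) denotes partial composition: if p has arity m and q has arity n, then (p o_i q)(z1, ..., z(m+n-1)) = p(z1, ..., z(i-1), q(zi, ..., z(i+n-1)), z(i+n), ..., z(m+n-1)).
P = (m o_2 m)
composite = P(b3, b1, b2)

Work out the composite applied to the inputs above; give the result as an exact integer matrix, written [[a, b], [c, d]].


[[-1, -2], [-1, -2]]

m(b1, b2) = [[0, 0], [1, 2]]
m(b3, m(b1, b2)) = [[-1, -2], [-1, -2]]


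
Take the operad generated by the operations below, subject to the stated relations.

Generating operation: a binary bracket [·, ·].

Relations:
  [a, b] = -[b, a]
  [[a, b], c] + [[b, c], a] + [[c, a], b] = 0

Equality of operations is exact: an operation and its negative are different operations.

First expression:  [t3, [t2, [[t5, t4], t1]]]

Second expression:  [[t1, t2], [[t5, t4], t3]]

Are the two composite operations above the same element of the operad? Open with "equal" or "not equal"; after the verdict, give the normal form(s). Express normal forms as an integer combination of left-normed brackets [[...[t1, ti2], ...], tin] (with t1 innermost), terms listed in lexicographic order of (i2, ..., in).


Reducing the first expression gives [[[[t1, t4], t5], t2], t3] - [[[[t1, t5], t4], t2], t3]
Reducing the second expression gives [[[[t1, t2], t3], t4], t5] - [[[[t1, t2], t3], t5], t4] - [[[[t1, t2], t4], t5], t3] + [[[[t1, t2], t5], t4], t3]
The forms do not match — not equal.

not equal; the first gives [[[[t1, t4], t5], t2], t3] - [[[[t1, t5], t4], t2], t3] and the second [[[[t1, t2], t3], t4], t5] - [[[[t1, t2], t3], t5], t4] - [[[[t1, t2], t4], t5], t3] + [[[[t1, t2], t5], t4], t3]


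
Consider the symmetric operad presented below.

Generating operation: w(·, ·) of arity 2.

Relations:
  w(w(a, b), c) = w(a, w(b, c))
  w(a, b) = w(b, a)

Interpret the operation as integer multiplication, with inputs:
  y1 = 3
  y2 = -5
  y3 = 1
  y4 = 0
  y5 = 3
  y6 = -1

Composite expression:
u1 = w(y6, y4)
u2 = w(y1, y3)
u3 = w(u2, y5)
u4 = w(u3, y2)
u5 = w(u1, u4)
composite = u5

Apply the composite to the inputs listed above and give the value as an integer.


0

w(y6, y4) = 0
w(y1, y3) = 3
w(w(y1, y3), y5) = 9
w(w(w(y1, y3), y5), y2) = -45
w(w(y6, y4), w(w(w(y1, y3), y5), y2)) = 0


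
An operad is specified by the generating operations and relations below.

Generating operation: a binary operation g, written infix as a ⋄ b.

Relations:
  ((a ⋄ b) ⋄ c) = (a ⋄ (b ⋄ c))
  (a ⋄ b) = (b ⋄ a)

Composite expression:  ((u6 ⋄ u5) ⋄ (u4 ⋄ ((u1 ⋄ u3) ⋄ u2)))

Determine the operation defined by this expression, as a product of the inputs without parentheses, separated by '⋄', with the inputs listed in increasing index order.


u1 ⋄ u2 ⋄ u3 ⋄ u4 ⋄ u5 ⋄ u6


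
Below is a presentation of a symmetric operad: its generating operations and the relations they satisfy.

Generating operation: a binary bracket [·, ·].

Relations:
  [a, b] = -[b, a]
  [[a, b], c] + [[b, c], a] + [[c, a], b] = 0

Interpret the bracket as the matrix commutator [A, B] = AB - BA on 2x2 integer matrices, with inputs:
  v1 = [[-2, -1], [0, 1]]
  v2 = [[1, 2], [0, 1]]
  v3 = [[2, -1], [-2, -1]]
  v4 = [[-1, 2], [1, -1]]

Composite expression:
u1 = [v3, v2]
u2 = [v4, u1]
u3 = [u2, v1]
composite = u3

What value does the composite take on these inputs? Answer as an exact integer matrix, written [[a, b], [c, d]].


[[8, -36], [-24, -8]]

[v3, v2] = [[4, 6], [0, -4]]
[v4, [v3, v2]] = [[-6, -16], [8, 6]]
[[v4, [v3, v2]], v1] = [[8, -36], [-24, -8]]
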